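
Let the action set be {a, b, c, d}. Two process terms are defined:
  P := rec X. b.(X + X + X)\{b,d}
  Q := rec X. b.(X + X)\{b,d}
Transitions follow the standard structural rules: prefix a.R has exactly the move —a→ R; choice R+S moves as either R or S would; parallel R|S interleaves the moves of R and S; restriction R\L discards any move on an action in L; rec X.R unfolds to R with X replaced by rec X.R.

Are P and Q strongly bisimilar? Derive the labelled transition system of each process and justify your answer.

bisimilar

Reachable graph of P (2 states):
  m0 = rec X. b.(X + X + X)\{b,d} → =b=> m1
  m1 = ((rec X. b.(X + X + X)\{b,d}) + (rec X. b.(X + X + X)\{b,d}) + (rec X. b.(X + X + X)\{b,d}))\{b,d} → ∅
Reachable graph of Q (2 states):
  n0 = rec X. b.(X + X)\{b,d} → =b=> n1
  n1 = ((rec X. b.(X + X)\{b,d}) + (rec X. b.(X + X)\{b,d}))\{b,d} → ∅
Coarsest stable partition (strong bisimilarity classes):
  B0 = {m0, n0}
  B1 = {m1, n1}
m0 ∈ B0, n0 ∈ B0 → same block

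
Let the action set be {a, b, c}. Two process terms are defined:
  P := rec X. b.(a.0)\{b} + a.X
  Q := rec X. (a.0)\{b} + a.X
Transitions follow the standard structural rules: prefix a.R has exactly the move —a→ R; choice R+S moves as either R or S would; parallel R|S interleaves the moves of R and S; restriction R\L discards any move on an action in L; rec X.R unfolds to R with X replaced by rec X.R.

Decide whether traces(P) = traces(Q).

P's transition system — 3 states:
  u0 = rec X. b.(a.0)\{b} + a.X ⊢ —a→ u0, —b→ u1
  u1 = (a.0)\{b} ⊢ —a→ u2
  u2 = 0\{b} ⊢ ·
Q's transition system — 2 states:
  v0 = rec X. (a.0)\{b} + a.X ⊢ —a→ v0, —a→ v1
  v1 = 0\{b} ⊢ ·
Executing b from P (initial set {u0}):
  after b @ step 1: {u1}
  P completes σ.
Executing b from Q (initial set {v0}):
  after b @ step 1: ∅ (Q stuck)

traces(P) ≠ traces(Q) — witness ⟨b⟩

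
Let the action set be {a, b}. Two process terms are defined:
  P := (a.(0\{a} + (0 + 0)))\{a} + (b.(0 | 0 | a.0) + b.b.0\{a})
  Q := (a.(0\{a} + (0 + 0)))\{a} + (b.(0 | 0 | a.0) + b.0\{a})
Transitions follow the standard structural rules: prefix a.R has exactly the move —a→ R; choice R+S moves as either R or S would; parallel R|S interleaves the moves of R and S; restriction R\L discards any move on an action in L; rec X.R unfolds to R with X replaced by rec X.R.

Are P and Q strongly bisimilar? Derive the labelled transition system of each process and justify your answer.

P ≁ Q

Reachable graph of P (5 states):
  m0 = (a.(0\{a} + (0 + 0)))\{a} + (b.(0 | 0 | a.0) + b.b.0\{a}) | -b-> m1, -b-> m2
  m1 = 0 | 0 | a.0 | -a-> m3
  m2 = b.0\{a} | -b-> m4
  m3 = 0 | 0 | 0 | (no moves)
  m4 = 0\{a} | (no moves)
Reachable graph of Q (4 states):
  n0 = (a.(0\{a} + (0 + 0)))\{a} + (b.(0 | 0 | a.0) + b.0\{a}) | -b-> n1, -b-> n2
  n1 = 0 | 0 | a.0 | -a-> n3
  n2 = 0\{a} | (no moves)
  n3 = 0 | 0 | 0 | (no moves)
Partition-refinement fixed point:
  B0 = {m0}
  B1 = {m1, n1}
  B2 = {m3, m4, n2, n3}
  B3 = {m2}
  B4 = {n0}
m0 ∈ B0, n0 ∈ B4 → different blocks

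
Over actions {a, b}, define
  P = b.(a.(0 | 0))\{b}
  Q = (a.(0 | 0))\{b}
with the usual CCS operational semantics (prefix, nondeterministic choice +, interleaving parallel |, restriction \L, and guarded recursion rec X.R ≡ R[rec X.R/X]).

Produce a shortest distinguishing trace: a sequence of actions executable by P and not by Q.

LTS(P): 3 reachable states
  s0 = b.(a.(0 | 0))\{b} → —b→ s1
  s1 = (a.(0 | 0))\{b} → —a→ s2
  s2 = (0 | 0)\{b} → ·
LTS(Q): 2 reachable states
  t0 = (a.(0 | 0))\{b} → —a→ t1
  t1 = (0 | 0)\{b} → ·
Trace ⟨b⟩ through P, begin at {s0}:
  after b @ step 1: {s1}
  ✓ P
Trace ⟨b⟩ through Q, begin at {t0}:
  after b @ step 1: no successor for Q

b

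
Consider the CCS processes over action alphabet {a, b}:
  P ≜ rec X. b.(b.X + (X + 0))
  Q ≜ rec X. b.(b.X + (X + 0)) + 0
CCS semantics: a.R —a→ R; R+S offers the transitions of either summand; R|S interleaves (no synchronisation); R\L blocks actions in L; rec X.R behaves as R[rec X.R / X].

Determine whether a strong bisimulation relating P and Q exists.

P's transition system — 2 states:
  m0 = rec X. b.(b.X + (X + 0)) | -b-> m1
  m1 = b.(rec X. b.(b.X + (X + 0))) + ((rec X. b.(b.X + (X + 0))) + 0) | -b-> m0, -b-> m1
Q's transition system — 2 states:
  n0 = rec X. b.(b.X + (X + 0)) + 0 | -b-> n1
  n1 = b.(rec X. b.(b.X + (X + 0)) + 0) + ((rec X. b.(b.X + (X + 0)) + 0) + 0) | -b-> n0, -b-> n1
Partition-refinement fixed point:
  B0 = {m0, m1, n0, n1}
m0 ∈ B0, n0 ∈ B0 → same block

P ~ Q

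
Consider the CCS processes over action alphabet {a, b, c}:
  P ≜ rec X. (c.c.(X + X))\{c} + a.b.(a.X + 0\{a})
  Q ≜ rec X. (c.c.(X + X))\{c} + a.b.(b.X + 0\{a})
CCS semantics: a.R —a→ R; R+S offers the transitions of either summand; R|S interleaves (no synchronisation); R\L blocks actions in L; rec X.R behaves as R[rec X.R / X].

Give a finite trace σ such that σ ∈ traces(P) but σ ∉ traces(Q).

aba

P's transition system — 3 states:
  s0 = rec X. (c.c.(X + X))\{c} + a.b.(a.X + 0\{a}) has moves —a→ s1
  s1 = b.(a.(rec X. (c.c.(X + X))\{c} + a.b.(a.X + 0\{a})) + 0\{a}) has moves —b→ s2
  s2 = a.(rec X. (c.c.(X + X))\{c} + a.b.(a.X + 0\{a})) + 0\{a} has moves —a→ s0
Q's transition system — 3 states:
  t0 = rec X. (c.c.(X + X))\{c} + a.b.(b.X + 0\{a}) has moves —a→ t1
  t1 = b.(b.(rec X. (c.c.(X + X))\{c} + a.b.(b.X + 0\{a})) + 0\{a}) has moves —b→ t2
  t2 = b.(rec X. (c.c.(X + X))\{c} + a.b.(b.X + 0\{a})) + 0\{a} has moves —b→ t0
Executing aba from P (initial set {s0}):
  step 1 (a): {s1}
  step 2 (b): {s2}
  step 3 (a): {s0}
  P completes σ.
Executing aba from Q (initial set {t0}):
  step 1 (a): {t1}
  step 2 (b): {t2}
  step 3 (a): no successor for Q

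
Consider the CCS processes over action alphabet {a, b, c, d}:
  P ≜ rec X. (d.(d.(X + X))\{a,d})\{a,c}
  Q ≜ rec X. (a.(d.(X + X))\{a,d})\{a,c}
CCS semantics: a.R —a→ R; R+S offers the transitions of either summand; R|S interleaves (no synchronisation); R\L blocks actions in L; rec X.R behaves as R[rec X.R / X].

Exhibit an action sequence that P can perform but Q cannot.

LTS(P): 2 reachable states
  m0 = rec X. (d.(d.(X + X))\{a,d})\{a,c} has moves ··d··> m1
  m1 = (d.((rec X. (d.(d.(X + X))\{a,d})\{a,c}) + (rec X. (d.(d.(X + X))\{a,d})\{a,c})))\{a,d}\{a,c} has moves deadlocked
LTS(Q): 1 reachable states
  n0 = rec X. (a.(d.(X + X))\{a,d})\{a,c} has moves deadlocked
Run σ = ⟨d⟩ on P: start {m0}
  step 1 (d): {m1}
  — P admits the full trace.
Run σ = ⟨d⟩ on Q: start {n0}
  step 1 (d): ∅  — Q cannot continue

d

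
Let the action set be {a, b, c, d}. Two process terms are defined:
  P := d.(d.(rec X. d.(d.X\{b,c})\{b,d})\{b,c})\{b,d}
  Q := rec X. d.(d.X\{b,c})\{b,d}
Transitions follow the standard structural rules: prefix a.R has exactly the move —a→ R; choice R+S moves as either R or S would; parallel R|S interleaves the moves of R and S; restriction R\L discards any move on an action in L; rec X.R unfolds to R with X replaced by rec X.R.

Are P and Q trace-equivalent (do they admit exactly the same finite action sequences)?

YES

P's transition system — 2 states:
  p0 = d.(d.(rec X. d.(d.X\{b,c})\{b,d})\{b,c})\{b,d} → ··d··> p1
  p1 = (d.(rec X. d.(d.X\{b,c})\{b,d})\{b,c})\{b,d} → stopped
Q's transition system — 2 states:
  q0 = rec X. d.(d.X\{b,c})\{b,d} → ··d··> q1
  q1 = (d.(rec X. d.(d.X\{b,c})\{b,d})\{b,c})\{b,d} → stopped
Coarsest stable partition (strong bisimilarity classes):
  B0 = {p0, q0}
  B1 = {p1, q1}
p0 ∈ B0, q0 ∈ B0 → same block
Bisimilar ⇒ trace-equivalent.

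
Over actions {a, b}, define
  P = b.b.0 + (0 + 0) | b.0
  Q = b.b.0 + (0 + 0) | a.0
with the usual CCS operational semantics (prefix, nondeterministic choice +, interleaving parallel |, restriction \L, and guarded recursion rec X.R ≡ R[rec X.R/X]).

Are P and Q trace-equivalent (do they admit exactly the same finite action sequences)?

trace-distinct — witness ⟨a⟩

Reachable graph of P (4 states):
  u0 = b.b.0 + (0 + 0) | b.0 ⊢ —b→ u1, —b→ u2
  u1 = (0 + 0) | 0 ⊢ deadlocked
  u2 = b.0 ⊢ —b→ u3
  u3 = 0 ⊢ deadlocked
Reachable graph of Q (4 states):
  v0 = b.b.0 + (0 + 0) | a.0 ⊢ —a→ v1, —b→ v2
  v1 = (0 + 0) | 0 ⊢ deadlocked
  v2 = b.0 ⊢ —b→ v3
  v3 = 0 ⊢ deadlocked
Trace ⟨a⟩ through Q, begin at {v0}:
  step 1 (a): {v1}
  Q completes σ.
Trace ⟨a⟩ through P, begin at {u0}:
  step 1 (a): ∅ (P stuck)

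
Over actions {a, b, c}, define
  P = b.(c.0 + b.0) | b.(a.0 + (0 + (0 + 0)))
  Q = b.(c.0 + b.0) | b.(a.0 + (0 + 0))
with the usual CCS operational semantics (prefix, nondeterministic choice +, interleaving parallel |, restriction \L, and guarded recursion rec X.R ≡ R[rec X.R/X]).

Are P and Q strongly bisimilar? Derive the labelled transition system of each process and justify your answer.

LTS(P): 9 reachable states
  s0 = b.(c.0 + b.0) | b.(a.0 + (0 + (0 + 0))) ⊢ -b-> s1, -b-> s2
  s1 = (c.0 + b.0) | b.(a.0 + (0 + (0 + 0))) ⊢ -b-> s3, -b-> s4, -c-> s4
  s2 = b.(c.0 + b.0) | (a.0 + (0 + (0 + 0))) ⊢ -a-> s5, -b-> s3
  s3 = (c.0 + b.0) | (a.0 + (0 + (0 + 0))) ⊢ -a-> s6, -b-> s7, -c-> s7
  s4 = 0 | b.(a.0 + (0 + (0 + 0))) ⊢ -b-> s7
  s5 = b.(c.0 + b.0) | 0 ⊢ -b-> s6
  s6 = (c.0 + b.0) | 0 ⊢ -b-> s8, -c-> s8
  s7 = 0 | (a.0 + (0 + (0 + 0))) ⊢ -a-> s8
  s8 = 0 | 0 ⊢ stopped
LTS(Q): 9 reachable states
  t0 = b.(c.0 + b.0) | b.(a.0 + (0 + 0)) ⊢ -b-> t1, -b-> t2
  t1 = (c.0 + b.0) | b.(a.0 + (0 + 0)) ⊢ -b-> t3, -b-> t4, -c-> t4
  t2 = b.(c.0 + b.0) | (a.0 + (0 + 0)) ⊢ -a-> t5, -b-> t3
  t3 = (c.0 + b.0) | (a.0 + (0 + 0)) ⊢ -a-> t6, -b-> t7, -c-> t7
  t4 = 0 | b.(a.0 + (0 + 0)) ⊢ -b-> t7
  t5 = b.(c.0 + b.0) | 0 ⊢ -b-> t6
  t6 = (c.0 + b.0) | 0 ⊢ -b-> t8, -c-> t8
  t7 = 0 | (a.0 + (0 + 0)) ⊢ -a-> t8
  t8 = 0 | 0 ⊢ stopped
Partition-refinement fixed point:
  B0 = {s0, t0}
  B1 = {s1, t1}
  B2 = {s4, t4}
  B3 = {s7, t7}
  B4 = {s8, t8}
  B5 = {s3, t3}
  B6 = {s6, t6}
  B7 = {s2, t2}
  B8 = {s5, t5}
s0 ∈ B0, t0 ∈ B0 → same block

YES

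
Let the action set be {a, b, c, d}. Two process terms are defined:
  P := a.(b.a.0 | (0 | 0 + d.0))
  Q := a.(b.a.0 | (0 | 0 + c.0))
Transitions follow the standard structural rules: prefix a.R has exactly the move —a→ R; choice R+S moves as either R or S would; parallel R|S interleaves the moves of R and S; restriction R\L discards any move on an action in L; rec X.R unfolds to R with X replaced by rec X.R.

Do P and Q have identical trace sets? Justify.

Reachable graph of P (7 states):
  s0 = a.(b.a.0 | (0 | 0 + d.0)) ⊢ =a=> s1
  s1 = b.a.0 | (0 | 0 + d.0) ⊢ =b=> s2, =d=> s3
  s2 = a.0 | (0 | 0 + d.0) ⊢ =a=> s4, =d=> s5
  s3 = b.a.0 | 0 ⊢ =b=> s5
  s4 = 0 | (0 | 0 + d.0) ⊢ =d=> s6
  s5 = a.0 | 0 ⊢ =a=> s6
  s6 = 0 | 0 ⊢ (no moves)
Reachable graph of Q (7 states):
  t0 = a.(b.a.0 | (0 | 0 + c.0)) ⊢ =a=> t1
  t1 = b.a.0 | (0 | 0 + c.0) ⊢ =b=> t2, =c=> t3
  t2 = a.0 | (0 | 0 + c.0) ⊢ =a=> t4, =c=> t5
  t3 = b.a.0 | 0 ⊢ =b=> t5
  t4 = 0 | (0 | 0 + c.0) ⊢ =c=> t6
  t5 = a.0 | 0 ⊢ =a=> t6
  t6 = 0 | 0 ⊢ (no moves)
Trace ⟨ad⟩ through P, begin at {s0}:
  [1] a ⇒ {s1}
  [2] d ⇒ {s3}
  — P admits the full trace.
Trace ⟨ad⟩ through Q, begin at {t0}:
  [1] a ⇒ {t1}
  [2] d ⇒ ∅ (Q stuck)

traces(P) ≠ traces(Q) — witness ⟨ad⟩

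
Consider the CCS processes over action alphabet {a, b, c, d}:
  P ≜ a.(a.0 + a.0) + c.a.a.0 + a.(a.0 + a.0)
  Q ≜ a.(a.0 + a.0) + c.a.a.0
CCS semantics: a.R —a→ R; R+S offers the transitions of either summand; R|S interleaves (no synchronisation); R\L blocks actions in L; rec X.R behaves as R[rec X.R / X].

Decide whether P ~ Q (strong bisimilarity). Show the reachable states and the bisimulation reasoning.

P's transition system — 5 states:
  m0 = a.(a.0 + a.0) + c.a.a.0 + a.(a.0 + a.0) :: —a→ m1, —c→ m2
  m1 = a.0 + a.0 :: —a→ m3
  m2 = a.a.0 :: —a→ m4
  m3 = 0 :: stopped
  m4 = a.0 :: —a→ m3
Q's transition system — 5 states:
  n0 = a.(a.0 + a.0) + c.a.a.0 :: —a→ n1, —c→ n2
  n1 = a.0 + a.0 :: —a→ n3
  n2 = a.a.0 :: —a→ n4
  n3 = 0 :: stopped
  n4 = a.0 :: —a→ n3
Coarsest stable partition (strong bisimilarity classes):
  B0 = {m0, n0}
  B1 = {m2, n2}
  B2 = {m1, m4, n1, n4}
  B3 = {m3, n3}
m0 ∈ B0, n0 ∈ B0 → same block

bisimilar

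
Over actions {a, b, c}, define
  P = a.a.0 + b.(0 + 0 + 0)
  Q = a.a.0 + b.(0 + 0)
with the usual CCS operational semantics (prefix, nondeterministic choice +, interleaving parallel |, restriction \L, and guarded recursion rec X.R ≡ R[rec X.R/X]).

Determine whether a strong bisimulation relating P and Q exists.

YES

Reachable graph of P (4 states):
  s0 = a.a.0 + b.(0 + 0 + 0) ⊢ -a-> s1, -b-> s2
  s1 = a.0 ⊢ -a-> s3
  s2 = 0 + 0 + 0 ⊢ (no moves)
  s3 = 0 ⊢ (no moves)
Reachable graph of Q (4 states):
  t0 = a.a.0 + b.(0 + 0) ⊢ -a-> t1, -b-> t2
  t1 = a.0 ⊢ -a-> t3
  t2 = 0 + 0 ⊢ (no moves)
  t3 = 0 ⊢ (no moves)
Coarsest stable partition (strong bisimilarity classes):
  B0 = {s0, t0}
  B1 = {s2, s3, t2, t3}
  B2 = {s1, t1}
s0 ∈ B0, t0 ∈ B0 → same block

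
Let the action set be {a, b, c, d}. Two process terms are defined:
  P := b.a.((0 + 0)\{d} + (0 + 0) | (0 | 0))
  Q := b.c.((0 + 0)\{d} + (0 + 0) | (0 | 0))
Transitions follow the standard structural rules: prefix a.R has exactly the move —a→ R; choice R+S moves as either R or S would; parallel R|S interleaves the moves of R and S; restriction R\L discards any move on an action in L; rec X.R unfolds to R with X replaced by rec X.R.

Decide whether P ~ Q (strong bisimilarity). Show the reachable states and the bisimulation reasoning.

NO

LTS(P): 3 reachable states
  s0 = b.a.((0 + 0)\{d} + (0 + 0) | (0 | 0)) → —b→ s1
  s1 = a.((0 + 0)\{d} + (0 + 0) | (0 | 0)) → —a→ s2
  s2 = (0 + 0)\{d} + (0 + 0) | (0 | 0) → (no moves)
LTS(Q): 3 reachable states
  t0 = b.c.((0 + 0)\{d} + (0 + 0) | (0 | 0)) → —b→ t1
  t1 = c.((0 + 0)\{d} + (0 + 0) | (0 | 0)) → —c→ t2
  t2 = (0 + 0)\{d} + (0 + 0) | (0 | 0) → (no moves)
Bisimilarity quotient blocks:
  B0 = {s0}
  B1 = {s1}
  B2 = {s2, t2}
  B3 = {t0}
  B4 = {t1}
s0 ∈ B0, t0 ∈ B3 → different blocks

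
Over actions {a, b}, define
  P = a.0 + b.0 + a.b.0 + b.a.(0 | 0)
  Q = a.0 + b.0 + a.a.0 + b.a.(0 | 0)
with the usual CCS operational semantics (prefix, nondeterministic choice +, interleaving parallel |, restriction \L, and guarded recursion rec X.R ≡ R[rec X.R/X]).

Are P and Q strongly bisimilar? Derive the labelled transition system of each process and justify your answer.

P's transition system — 5 states:
  m0 = a.0 + b.0 + a.b.0 + b.a.(0 | 0) ⊢ -a-> m1, -a-> m2, -b-> m1, -b-> m3
  m1 = 0 ⊢ stopped
  m2 = b.0 ⊢ -b-> m1
  m3 = a.(0 | 0) ⊢ -a-> m4
  m4 = 0 | 0 ⊢ stopped
Q's transition system — 5 states:
  n0 = a.0 + b.0 + a.a.0 + b.a.(0 | 0) ⊢ -a-> n1, -a-> n2, -b-> n1, -b-> n3
  n1 = 0 ⊢ stopped
  n2 = a.0 ⊢ -a-> n1
  n3 = a.(0 | 0) ⊢ -a-> n4
  n4 = 0 | 0 ⊢ stopped
Coarsest stable partition (strong bisimilarity classes):
  B0 = {m0}
  B1 = {m1, m4, n1, n4}
  B2 = {m2}
  B3 = {m3, n2, n3}
  B4 = {n0}
m0 ∈ B0, n0 ∈ B4 → different blocks

P ≁ Q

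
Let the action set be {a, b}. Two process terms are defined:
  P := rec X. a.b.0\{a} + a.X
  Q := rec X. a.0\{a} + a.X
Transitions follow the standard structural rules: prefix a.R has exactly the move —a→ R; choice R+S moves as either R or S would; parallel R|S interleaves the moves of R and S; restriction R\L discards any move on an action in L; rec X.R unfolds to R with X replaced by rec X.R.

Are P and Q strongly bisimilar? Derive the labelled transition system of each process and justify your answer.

Reachable graph of P (3 states):
  m0 = rec X. a.b.0\{a} + a.X ⊢ --a--▸ m0, --a--▸ m1
  m1 = b.0\{a} ⊢ --b--▸ m2
  m2 = 0\{a} ⊢ ∅
Reachable graph of Q (2 states):
  n0 = rec X. a.0\{a} + a.X ⊢ --a--▸ n0, --a--▸ n1
  n1 = 0\{a} ⊢ ∅
Coarsest stable partition (strong bisimilarity classes):
  B0 = {m0}
  B1 = {m1}
  B2 = {m2, n1}
  B3 = {n0}
m0 ∈ B0, n0 ∈ B3 → different blocks

P ≁ Q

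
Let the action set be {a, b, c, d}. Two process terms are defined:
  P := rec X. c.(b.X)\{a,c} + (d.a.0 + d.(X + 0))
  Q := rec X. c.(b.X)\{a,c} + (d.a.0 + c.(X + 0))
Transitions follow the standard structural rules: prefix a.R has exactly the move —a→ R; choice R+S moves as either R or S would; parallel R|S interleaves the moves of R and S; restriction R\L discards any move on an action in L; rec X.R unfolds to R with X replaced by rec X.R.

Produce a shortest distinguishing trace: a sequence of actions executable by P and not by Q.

Reachable graph of P (8 states):
  p0 = rec X. c.(b.X)\{a,c} + (d.a.0 + d.(X + 0)) ⊢ =c=> p1, =d=> p2, =d=> p3
  p1 = (b.(rec X. c.(b.X)\{a,c} + (d.a.0 + d.(X + 0))))\{a,c} ⊢ =b=> p4
  p2 = (rec X. c.(b.X)\{a,c} + (d.a.0 + d.(X + 0))) + 0 ⊢ =c=> p1, =d=> p2, =d=> p3
  p3 = a.0 ⊢ =a=> p5
  p4 = (rec X. c.(b.X)\{a,c} + (d.a.0 + d.(X + 0)))\{a,c} ⊢ =d=> p6, =d=> p7
  p5 = 0 ⊢ ·
  p6 = ((rec X. c.(b.X)\{a,c} + (d.a.0 + d.(X + 0))) + 0)\{a,c} ⊢ =d=> p6, =d=> p7
  p7 = (a.0)\{a,c} ⊢ ·
Reachable graph of Q (7 states):
  q0 = rec X. c.(b.X)\{a,c} + (d.a.0 + c.(X + 0)) ⊢ =c=> q1, =c=> q2, =d=> q3
  q1 = (b.(rec X. c.(b.X)\{a,c} + (d.a.0 + c.(X + 0))))\{a,c} ⊢ =b=> q4
  q2 = (rec X. c.(b.X)\{a,c} + (d.a.0 + c.(X + 0))) + 0 ⊢ =c=> q1, =c=> q2, =d=> q3
  q3 = a.0 ⊢ =a=> q5
  q4 = (rec X. c.(b.X)\{a,c} + (d.a.0 + c.(X + 0)))\{a,c} ⊢ =d=> q6
  q5 = 0 ⊢ ·
  q6 = (a.0)\{a,c} ⊢ ·
Run σ = ⟨dc⟩ on P: start {p0}
  [1] d ⇒ {p2, p3}
  [2] c ⇒ {p1}
  — P admits the full trace.
Run σ = ⟨dc⟩ on Q: start {q0}
  [1] d ⇒ {q3}
  [2] c ⇒ ∅ (Q stuck)

dc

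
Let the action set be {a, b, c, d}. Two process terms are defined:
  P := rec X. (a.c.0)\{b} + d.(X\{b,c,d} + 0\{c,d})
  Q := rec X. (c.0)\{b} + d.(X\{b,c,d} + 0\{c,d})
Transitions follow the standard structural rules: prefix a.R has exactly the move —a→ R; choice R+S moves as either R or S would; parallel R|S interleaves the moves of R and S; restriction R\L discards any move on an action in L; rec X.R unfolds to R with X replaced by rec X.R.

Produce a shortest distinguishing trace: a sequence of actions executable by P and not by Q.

LTS(P): 5 reachable states
  p0 = rec X. (a.c.0)\{b} + d.(X\{b,c,d} + 0\{c,d}) ⊢ -a-> p1, -d-> p2
  p1 = (c.0)\{b} ⊢ -c-> p3
  p2 = (rec X. (a.c.0)\{b} + d.(X\{b,c,d} + 0\{c,d}))\{b,c,d} + 0\{c,d} ⊢ -a-> p4
  p3 = 0\{b} ⊢ deadlocked
  p4 = (c.0)\{b}\{b,c,d} ⊢ deadlocked
LTS(Q): 3 reachable states
  q0 = rec X. (c.0)\{b} + d.(X\{b,c,d} + 0\{c,d}) ⊢ -c-> q1, -d-> q2
  q1 = 0\{b} ⊢ deadlocked
  q2 = (rec X. (c.0)\{b} + d.(X\{b,c,d} + 0\{c,d}))\{b,c,d} + 0\{c,d} ⊢ deadlocked
Trace ⟨a⟩ through P, begin at {p0}:
  [1] a ⇒ {p1}
  P completes σ.
Trace ⟨a⟩ through Q, begin at {q0}:
  [1] a ⇒ ∅ (Q stuck)

a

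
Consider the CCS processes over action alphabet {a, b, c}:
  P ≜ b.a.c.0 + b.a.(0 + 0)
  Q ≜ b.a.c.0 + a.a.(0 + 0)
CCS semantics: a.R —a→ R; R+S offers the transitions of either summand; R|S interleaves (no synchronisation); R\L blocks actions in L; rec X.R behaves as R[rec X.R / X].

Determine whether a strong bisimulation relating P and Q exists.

Reachable graph of P (6 states):
  u0 = b.a.c.0 + b.a.(0 + 0) → =b=> u1, =b=> u2
  u1 = a.(0 + 0) → =a=> u3
  u2 = a.c.0 → =a=> u4
  u3 = 0 + 0 → (no moves)
  u4 = c.0 → =c=> u5
  u5 = 0 → (no moves)
Reachable graph of Q (6 states):
  v0 = b.a.c.0 + a.a.(0 + 0) → =a=> v1, =b=> v2
  v1 = a.(0 + 0) → =a=> v3
  v2 = a.c.0 → =a=> v4
  v3 = 0 + 0 → (no moves)
  v4 = c.0 → =c=> v5
  v5 = 0 → (no moves)
Partition-refinement fixed point:
  B0 = {u0}
  B1 = {u2, v2}
  B2 = {u4, v4}
  B3 = {u3, u5, v3, v5}
  B4 = {u1, v1}
  B5 = {v0}
u0 ∈ B0, v0 ∈ B5 → different blocks

not bisimilar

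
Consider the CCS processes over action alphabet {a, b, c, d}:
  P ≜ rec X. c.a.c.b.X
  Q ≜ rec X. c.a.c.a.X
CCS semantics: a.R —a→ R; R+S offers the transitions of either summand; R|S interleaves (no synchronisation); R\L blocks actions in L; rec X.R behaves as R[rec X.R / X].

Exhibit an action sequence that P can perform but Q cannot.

P's transition system — 4 states:
  p0 = rec X. c.a.c.b.X ⊢ --c--▸ p1
  p1 = a.c.b.(rec X. c.a.c.b.X) ⊢ --a--▸ p2
  p2 = c.b.(rec X. c.a.c.b.X) ⊢ --c--▸ p3
  p3 = b.(rec X. c.a.c.b.X) ⊢ --b--▸ p0
Q's transition system — 4 states:
  q0 = rec X. c.a.c.a.X ⊢ --c--▸ q1
  q1 = a.c.a.(rec X. c.a.c.a.X) ⊢ --a--▸ q2
  q2 = c.a.(rec X. c.a.c.a.X) ⊢ --c--▸ q3
  q3 = a.(rec X. c.a.c.a.X) ⊢ --a--▸ q0
Run σ = ⟨cacb⟩ on P: start {p0}
  [1] c ⇒ {p1}
  [2] a ⇒ {p2}
  [3] c ⇒ {p3}
  [4] b ⇒ {p0}
  P completes σ.
Run σ = ⟨cacb⟩ on Q: start {q0}
  [1] c ⇒ {q1}
  [2] a ⇒ {q2}
  [3] c ⇒ {q3}
  [4] b ⇒ ∅  — Q cannot continue

cacb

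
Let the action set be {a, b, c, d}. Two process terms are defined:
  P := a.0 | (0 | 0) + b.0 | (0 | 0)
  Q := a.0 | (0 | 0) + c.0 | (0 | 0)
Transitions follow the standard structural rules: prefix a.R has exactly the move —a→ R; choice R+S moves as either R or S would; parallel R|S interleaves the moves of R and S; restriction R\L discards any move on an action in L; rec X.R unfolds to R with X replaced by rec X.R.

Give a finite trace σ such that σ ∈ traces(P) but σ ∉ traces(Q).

Reachable graph of P (2 states):
  u0 = a.0 | (0 | 0) + b.0 | (0 | 0) has moves ··a··> u1, ··b··> u1
  u1 = 0 | (0 | 0) has moves ∅
Reachable graph of Q (2 states):
  v0 = a.0 | (0 | 0) + c.0 | (0 | 0) has moves ··a··> v1, ··c··> v1
  v1 = 0 | (0 | 0) has moves ∅
Run σ = ⟨b⟩ on P: start {u0}
  [1] b ⇒ {u1}
  ✓ P
Run σ = ⟨b⟩ on Q: start {v0}
  [1] b ⇒ ∅  — Q cannot continue

b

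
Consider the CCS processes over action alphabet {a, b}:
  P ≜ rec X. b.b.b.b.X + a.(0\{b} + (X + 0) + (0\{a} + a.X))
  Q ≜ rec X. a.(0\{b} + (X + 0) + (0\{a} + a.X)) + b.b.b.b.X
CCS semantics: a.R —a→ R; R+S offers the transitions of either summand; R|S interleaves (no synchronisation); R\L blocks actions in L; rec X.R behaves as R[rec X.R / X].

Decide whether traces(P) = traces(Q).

trace-equivalent

Reachable graph of P (5 states):
  m0 = rec X. b.b.b.b.X + a.(0\{b} + (X + 0) + (0\{a} + a.X)) has moves —a→ m1, —b→ m2
  m1 = 0\{b} + ((rec X. b.b.b.b.X + a.(0\{b} + (X + 0) + (0\{a} + a.X))) + 0) + (0\{a} + a.(rec X. b.b.b.b.X + a.(0\{b} + (X + 0) + (0\{a} + a.X)))) has moves —a→ m0, —a→ m1, —b→ m2
  m2 = b.b.b.(rec X. b.b.b.b.X + a.(0\{b} + (X + 0) + (0\{a} + a.X))) has moves —b→ m3
  m3 = b.b.(rec X. b.b.b.b.X + a.(0\{b} + (X + 0) + (0\{a} + a.X))) has moves —b→ m4
  m4 = b.(rec X. b.b.b.b.X + a.(0\{b} + (X + 0) + (0\{a} + a.X))) has moves —b→ m0
Reachable graph of Q (5 states):
  n0 = rec X. a.(0\{b} + (X + 0) + (0\{a} + a.X)) + b.b.b.b.X has moves —a→ n1, —b→ n2
  n1 = 0\{b} + ((rec X. a.(0\{b} + (X + 0) + (0\{a} + a.X)) + b.b.b.b.X) + 0) + (0\{a} + a.(rec X. a.(0\{b} + (X + 0) + (0\{a} + a.X)) + b.b.b.b.X)) has moves —a→ n0, —a→ n1, —b→ n2
  n2 = b.b.b.(rec X. a.(0\{b} + (X + 0) + (0\{a} + a.X)) + b.b.b.b.X) has moves —b→ n3
  n3 = b.b.(rec X. a.(0\{b} + (X + 0) + (0\{a} + a.X)) + b.b.b.b.X) has moves —b→ n4
  n4 = b.(rec X. a.(0\{b} + (X + 0) + (0\{a} + a.X)) + b.b.b.b.X) has moves —b→ n0
Bisimilarity quotient blocks:
  B0 = {m0, m1, n0, n1}
  B1 = {m2, n2}
  B2 = {m3, n3}
  B3 = {m4, n4}
m0 ∈ B0, n0 ∈ B0 → same block
Bisimilar ⇒ trace-equivalent.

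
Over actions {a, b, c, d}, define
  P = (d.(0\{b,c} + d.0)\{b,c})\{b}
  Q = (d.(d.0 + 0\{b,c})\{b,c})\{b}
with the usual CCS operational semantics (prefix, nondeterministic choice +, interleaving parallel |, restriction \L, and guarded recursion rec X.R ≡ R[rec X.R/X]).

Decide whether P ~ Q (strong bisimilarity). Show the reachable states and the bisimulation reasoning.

P ~ Q

P's transition system — 3 states:
  p0 = (d.(0\{b,c} + d.0)\{b,c})\{b} ⊢ —d→ p1
  p1 = (0\{b,c} + d.0)\{b,c}\{b} ⊢ —d→ p2
  p2 = 0\{b,c}\{b} ⊢ (no moves)
Q's transition system — 3 states:
  q0 = (d.(d.0 + 0\{b,c})\{b,c})\{b} ⊢ —d→ q1
  q1 = (d.0 + 0\{b,c})\{b,c}\{b} ⊢ —d→ q2
  q2 = 0\{b,c}\{b} ⊢ (no moves)
Partition-refinement fixed point:
  B0 = {p0, q0}
  B1 = {p1, q1}
  B2 = {p2, q2}
p0 ∈ B0, q0 ∈ B0 → same block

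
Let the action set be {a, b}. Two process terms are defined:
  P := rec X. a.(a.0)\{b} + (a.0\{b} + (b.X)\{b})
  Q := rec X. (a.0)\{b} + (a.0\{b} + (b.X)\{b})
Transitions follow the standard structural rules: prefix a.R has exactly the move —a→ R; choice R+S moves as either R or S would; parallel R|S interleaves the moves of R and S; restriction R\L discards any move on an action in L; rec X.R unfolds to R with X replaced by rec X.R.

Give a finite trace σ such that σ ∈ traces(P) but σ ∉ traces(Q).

P's transition system — 3 states:
  u0 = rec X. a.(a.0)\{b} + (a.0\{b} + (b.X)\{b}) :: =a=> u1, =a=> u2
  u1 = (a.0)\{b} :: =a=> u2
  u2 = 0\{b} :: stopped
Q's transition system — 2 states:
  v0 = rec X. (a.0)\{b} + (a.0\{b} + (b.X)\{b}) :: =a=> v1
  v1 = 0\{b} :: stopped
Run σ = ⟨aa⟩ on P: start {u0}
  after a @ step 1: {u1, u2}
  after a @ step 2: {u2}
  P completes σ.
Run σ = ⟨aa⟩ on Q: start {v0}
  after a @ step 1: {v1}
  after a @ step 2: no successor for Q

aa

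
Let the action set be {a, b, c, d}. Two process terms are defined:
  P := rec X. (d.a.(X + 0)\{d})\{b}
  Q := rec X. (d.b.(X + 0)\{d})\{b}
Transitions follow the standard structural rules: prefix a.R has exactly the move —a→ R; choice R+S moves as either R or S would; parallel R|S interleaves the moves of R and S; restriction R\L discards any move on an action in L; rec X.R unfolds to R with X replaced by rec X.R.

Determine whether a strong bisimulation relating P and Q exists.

NO

Reachable graph of P (3 states):
  m0 = rec X. (d.a.(X + 0)\{d})\{b} | —d→ m1
  m1 = (a.((rec X. (d.a.(X + 0)\{d})\{b}) + 0)\{d})\{b} | —a→ m2
  m2 = ((rec X. (d.a.(X + 0)\{d})\{b}) + 0)\{d}\{b} | stopped
Reachable graph of Q (2 states):
  n0 = rec X. (d.b.(X + 0)\{d})\{b} | —d→ n1
  n1 = (b.((rec X. (d.b.(X + 0)\{d})\{b}) + 0)\{d})\{b} | stopped
Bisimilarity quotient blocks:
  B0 = {m0}
  B1 = {m1}
  B2 = {m2, n1}
  B3 = {n0}
m0 ∈ B0, n0 ∈ B3 → different blocks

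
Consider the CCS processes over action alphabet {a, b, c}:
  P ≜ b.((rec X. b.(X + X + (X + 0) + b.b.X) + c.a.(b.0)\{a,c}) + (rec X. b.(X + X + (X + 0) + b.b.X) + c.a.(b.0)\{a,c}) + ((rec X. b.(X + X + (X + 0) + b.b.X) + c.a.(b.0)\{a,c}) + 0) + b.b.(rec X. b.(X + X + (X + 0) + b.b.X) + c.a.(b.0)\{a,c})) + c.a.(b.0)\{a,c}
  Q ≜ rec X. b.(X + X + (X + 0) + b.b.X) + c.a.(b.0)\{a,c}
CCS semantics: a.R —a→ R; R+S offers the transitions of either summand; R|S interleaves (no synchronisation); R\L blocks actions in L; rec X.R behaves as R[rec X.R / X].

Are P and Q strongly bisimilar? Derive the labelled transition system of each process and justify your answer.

bisimilar

P's transition system — 7 states:
  u0 = b.((rec X. b.(X + X + (X + 0) + b.b.X) + c.a.(b.0)\{a,c}) + (rec X. b.(X + X + (X + 0) + b.b.X) + c.a.(b.0)\{a,c}) + ((rec X. b.(X + X + (X + 0) + b.b.X) + c.a.(b.0)\{a,c}) + 0) + b.b.(rec X. b.(X + X + (X + 0) + b.b.X) + c.a.(b.0)\{a,c})) + c.a.(b.0)\{a,c} :: --b--▸ u1, --c--▸ u2
  u1 = (rec X. b.(X + X + (X + 0) + b.b.X) + c.a.(b.0)\{a,c}) + (rec X. b.(X + X + (X + 0) + b.b.X) + c.a.(b.0)\{a,c}) + ((rec X. b.(X + X + (X + 0) + b.b.X) + c.a.(b.0)\{a,c}) + 0) + b.b.(rec X. b.(X + X + (X + 0) + b.b.X) + c.a.(b.0)\{a,c}) :: --b--▸ u1, --b--▸ u3, --c--▸ u2
  u2 = a.(b.0)\{a,c} :: --a--▸ u4
  u3 = b.(rec X. b.(X + X + (X + 0) + b.b.X) + c.a.(b.0)\{a,c}) :: --b--▸ u5
  u4 = (b.0)\{a,c} :: --b--▸ u6
  u5 = rec X. b.(X + X + (X + 0) + b.b.X) + c.a.(b.0)\{a,c} :: --b--▸ u1, --c--▸ u2
  u6 = 0\{a,c} :: deadlocked
Q's transition system — 6 states:
  v0 = rec X. b.(X + X + (X + 0) + b.b.X) + c.a.(b.0)\{a,c} :: --b--▸ v1, --c--▸ v2
  v1 = (rec X. b.(X + X + (X + 0) + b.b.X) + c.a.(b.0)\{a,c}) + (rec X. b.(X + X + (X + 0) + b.b.X) + c.a.(b.0)\{a,c}) + ((rec X. b.(X + X + (X + 0) + b.b.X) + c.a.(b.0)\{a,c}) + 0) + b.b.(rec X. b.(X + X + (X + 0) + b.b.X) + c.a.(b.0)\{a,c}) :: --b--▸ v1, --b--▸ v3, --c--▸ v2
  v2 = a.(b.0)\{a,c} :: --a--▸ v4
  v3 = b.(rec X. b.(X + X + (X + 0) + b.b.X) + c.a.(b.0)\{a,c}) :: --b--▸ v0
  v4 = (b.0)\{a,c} :: --b--▸ v5
  v5 = 0\{a,c} :: deadlocked
Coarsest stable partition (strong bisimilarity classes):
  B0 = {u0, u5, v0}
  B1 = {u1, v1}
  B2 = {u2, v2}
  B3 = {u4, v4}
  B4 = {u6, v5}
  B5 = {u3, v3}
u0 ∈ B0, v0 ∈ B0 → same block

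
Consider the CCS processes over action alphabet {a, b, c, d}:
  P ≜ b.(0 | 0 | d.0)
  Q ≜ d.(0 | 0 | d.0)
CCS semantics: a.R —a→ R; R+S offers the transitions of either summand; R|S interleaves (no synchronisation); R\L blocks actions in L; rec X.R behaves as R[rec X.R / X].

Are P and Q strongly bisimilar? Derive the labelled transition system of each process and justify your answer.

P's transition system — 3 states:
  u0 = b.(0 | 0 | d.0) :: —b→ u1
  u1 = 0 | 0 | d.0 :: —d→ u2
  u2 = 0 | 0 | 0 :: deadlocked
Q's transition system — 3 states:
  v0 = d.(0 | 0 | d.0) :: —d→ v1
  v1 = 0 | 0 | d.0 :: —d→ v2
  v2 = 0 | 0 | 0 :: deadlocked
Partition-refinement fixed point:
  B0 = {u0}
  B1 = {u1, v1}
  B2 = {u2, v2}
  B3 = {v0}
u0 ∈ B0, v0 ∈ B3 → different blocks

not bisimilar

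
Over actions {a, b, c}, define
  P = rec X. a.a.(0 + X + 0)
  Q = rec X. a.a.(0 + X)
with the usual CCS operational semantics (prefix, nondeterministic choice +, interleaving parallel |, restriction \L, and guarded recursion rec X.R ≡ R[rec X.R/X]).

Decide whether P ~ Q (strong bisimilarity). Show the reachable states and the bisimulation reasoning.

P's transition system — 3 states:
  m0 = rec X. a.a.(0 + X + 0) | —a→ m1
  m1 = a.(0 + (rec X. a.a.(0 + X + 0)) + 0) | —a→ m2
  m2 = 0 + (rec X. a.a.(0 + X + 0)) + 0 | —a→ m1
Q's transition system — 3 states:
  n0 = rec X. a.a.(0 + X) | —a→ n1
  n1 = a.(0 + (rec X. a.a.(0 + X))) | —a→ n2
  n2 = 0 + (rec X. a.a.(0 + X)) | —a→ n1
Partition-refinement fixed point:
  B0 = {m0, m1, m2, n0, n1, n2}
m0 ∈ B0, n0 ∈ B0 → same block

P ~ Q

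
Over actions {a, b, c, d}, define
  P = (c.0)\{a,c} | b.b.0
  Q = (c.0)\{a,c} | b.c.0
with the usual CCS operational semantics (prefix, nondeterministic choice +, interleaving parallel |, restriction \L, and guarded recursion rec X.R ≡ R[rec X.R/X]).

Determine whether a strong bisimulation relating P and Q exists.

Reachable graph of P (3 states):
  s0 = (c.0)\{a,c} | b.b.0 ⊢ —b→ s1
  s1 = (c.0)\{a,c} | b.0 ⊢ —b→ s2
  s2 = (c.0)\{a,c} | 0 ⊢ (no moves)
Reachable graph of Q (3 states):
  t0 = (c.0)\{a,c} | b.c.0 ⊢ —b→ t1
  t1 = (c.0)\{a,c} | c.0 ⊢ —c→ t2
  t2 = (c.0)\{a,c} | 0 ⊢ (no moves)
Coarsest stable partition (strong bisimilarity classes):
  B0 = {s0}
  B1 = {s1}
  B2 = {s2, t2}
  B3 = {t0}
  B4 = {t1}
s0 ∈ B0, t0 ∈ B3 → different blocks

NO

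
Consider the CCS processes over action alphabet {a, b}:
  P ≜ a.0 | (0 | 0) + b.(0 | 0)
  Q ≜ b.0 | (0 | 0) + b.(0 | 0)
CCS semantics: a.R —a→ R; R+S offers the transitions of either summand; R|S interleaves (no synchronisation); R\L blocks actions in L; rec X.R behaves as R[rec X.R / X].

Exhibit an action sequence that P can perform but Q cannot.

a

P's transition system — 3 states:
  s0 = a.0 | (0 | 0) + b.(0 | 0) | -a-> s1, -b-> s2
  s1 = 0 | (0 | 0) | ∅
  s2 = 0 | 0 | ∅
Q's transition system — 3 states:
  t0 = b.0 | (0 | 0) + b.(0 | 0) | -b-> t1, -b-> t2
  t1 = 0 | (0 | 0) | ∅
  t2 = 0 | 0 | ∅
Run σ = ⟨a⟩ on P: start {s0}
  [1] a ⇒ {s1}
  P completes σ.
Run σ = ⟨a⟩ on Q: start {t0}
  [1] a ⇒ ∅  — Q cannot continue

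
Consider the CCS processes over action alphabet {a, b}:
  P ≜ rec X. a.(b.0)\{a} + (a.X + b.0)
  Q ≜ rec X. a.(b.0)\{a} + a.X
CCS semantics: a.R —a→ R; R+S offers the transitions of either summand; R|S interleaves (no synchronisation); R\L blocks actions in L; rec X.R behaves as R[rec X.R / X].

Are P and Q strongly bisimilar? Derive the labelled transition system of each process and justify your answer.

LTS(P): 4 reachable states
  u0 = rec X. a.(b.0)\{a} + (a.X + b.0) has moves —a→ u0, —a→ u1, —b→ u2
  u1 = (b.0)\{a} has moves —b→ u3
  u2 = 0 has moves ·
  u3 = 0\{a} has moves ·
LTS(Q): 3 reachable states
  v0 = rec X. a.(b.0)\{a} + a.X has moves —a→ v0, —a→ v1
  v1 = (b.0)\{a} has moves —b→ v2
  v2 = 0\{a} has moves ·
Partition-refinement fixed point:
  B0 = {u0}
  B1 = {u2, u3, v2}
  B2 = {u1, v1}
  B3 = {v0}
u0 ∈ B0, v0 ∈ B3 → different blocks

P ≁ Q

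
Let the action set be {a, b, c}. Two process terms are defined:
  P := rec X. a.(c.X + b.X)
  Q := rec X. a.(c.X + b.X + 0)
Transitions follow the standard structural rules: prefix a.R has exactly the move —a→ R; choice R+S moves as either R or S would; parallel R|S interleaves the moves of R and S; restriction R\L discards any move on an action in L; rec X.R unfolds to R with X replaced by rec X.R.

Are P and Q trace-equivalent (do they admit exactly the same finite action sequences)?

P's transition system — 2 states:
  s0 = rec X. a.(c.X + b.X) → ··a··> s1
  s1 = c.(rec X. a.(c.X + b.X)) + b.(rec X. a.(c.X + b.X)) → ··b··> s0, ··c··> s0
Q's transition system — 2 states:
  t0 = rec X. a.(c.X + b.X + 0) → ··a··> t1
  t1 = c.(rec X. a.(c.X + b.X + 0)) + b.(rec X. a.(c.X + b.X + 0)) + 0 → ··b··> t0, ··c··> t0
Partition-refinement fixed point:
  B0 = {s0, t0}
  B1 = {s1, t1}
s0 ∈ B0, t0 ∈ B0 → same block
Bisimilar ⇒ trace-equivalent.

trace-equivalent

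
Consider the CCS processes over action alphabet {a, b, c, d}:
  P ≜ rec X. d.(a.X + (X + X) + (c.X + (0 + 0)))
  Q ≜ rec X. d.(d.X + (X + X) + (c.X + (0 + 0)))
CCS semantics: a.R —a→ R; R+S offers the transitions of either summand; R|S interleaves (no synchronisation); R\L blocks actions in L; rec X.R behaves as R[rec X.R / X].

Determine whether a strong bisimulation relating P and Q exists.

LTS(P): 2 reachable states
  u0 = rec X. d.(a.X + (X + X) + (c.X + (0 + 0))) → ··d··> u1
  u1 = a.(rec X. d.(a.X + (X + X) + (c.X + (0 + 0)))) + ((rec X. d.(a.X + (X + X) + (c.X + (0 + 0)))) + (rec X. d.(a.X + (X + X) + (c.X + (0 + 0))))) + (c.(rec X. d.(a.X + (X + X) + (c.X + (0 + 0)))) + (0 + 0)) → ··a··> u0, ··c··> u0, ··d··> u1
LTS(Q): 2 reachable states
  v0 = rec X. d.(d.X + (X + X) + (c.X + (0 + 0))) → ··d··> v1
  v1 = d.(rec X. d.(d.X + (X + X) + (c.X + (0 + 0)))) + ((rec X. d.(d.X + (X + X) + (c.X + (0 + 0)))) + (rec X. d.(d.X + (X + X) + (c.X + (0 + 0))))) + (c.(rec X. d.(d.X + (X + X) + (c.X + (0 + 0)))) + (0 + 0)) → ··c··> v0, ··d··> v0, ··d··> v1
Coarsest stable partition (strong bisimilarity classes):
  B0 = {u0}
  B1 = {u1}
  B2 = {v0}
  B3 = {v1}
u0 ∈ B0, v0 ∈ B2 → different blocks

not bisimilar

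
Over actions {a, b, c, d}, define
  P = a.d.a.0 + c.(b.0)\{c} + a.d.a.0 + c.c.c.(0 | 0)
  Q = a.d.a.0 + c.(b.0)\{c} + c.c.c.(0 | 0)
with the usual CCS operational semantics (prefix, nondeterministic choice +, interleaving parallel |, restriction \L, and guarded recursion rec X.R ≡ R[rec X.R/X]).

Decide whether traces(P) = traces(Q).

LTS(P): 9 reachable states
  p0 = a.d.a.0 + c.(b.0)\{c} + a.d.a.0 + c.c.c.(0 | 0) → =a=> p1, =c=> p2, =c=> p3
  p1 = d.a.0 → =d=> p4
  p2 = (b.0)\{c} → =b=> p5
  p3 = c.c.(0 | 0) → =c=> p6
  p4 = a.0 → =a=> p7
  p5 = 0\{c} → stopped
  p6 = c.(0 | 0) → =c=> p8
  p7 = 0 → stopped
  p8 = 0 | 0 → stopped
LTS(Q): 9 reachable states
  q0 = a.d.a.0 + c.(b.0)\{c} + c.c.c.(0 | 0) → =a=> q1, =c=> q2, =c=> q3
  q1 = d.a.0 → =d=> q4
  q2 = (b.0)\{c} → =b=> q5
  q3 = c.c.(0 | 0) → =c=> q6
  q4 = a.0 → =a=> q7
  q5 = 0\{c} → stopped
  q6 = c.(0 | 0) → =c=> q8
  q7 = 0 → stopped
  q8 = 0 | 0 → stopped
Coarsest stable partition (strong bisimilarity classes):
  B0 = {p0, q0}
  B1 = {p2, q2}
  B2 = {p5, p7, p8, q5, q7, q8}
  B3 = {p3, q3}
  B4 = {p6, q6}
  B5 = {p1, q1}
  B6 = {p4, q4}
p0 ∈ B0, q0 ∈ B0 → same block
Bisimilar ⇒ trace-equivalent.

traces(P) = traces(Q)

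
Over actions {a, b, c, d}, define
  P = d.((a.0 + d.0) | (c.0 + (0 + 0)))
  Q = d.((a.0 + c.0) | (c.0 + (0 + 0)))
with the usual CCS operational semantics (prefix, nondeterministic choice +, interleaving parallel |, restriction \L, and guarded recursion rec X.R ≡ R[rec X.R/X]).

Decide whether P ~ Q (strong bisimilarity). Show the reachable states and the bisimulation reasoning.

not bisimilar

LTS(P): 5 reachable states
  s0 = d.((a.0 + d.0) | (c.0 + (0 + 0))) :: --d--▸ s1
  s1 = (a.0 + d.0) | (c.0 + (0 + 0)) :: --a--▸ s2, --c--▸ s3, --d--▸ s2
  s2 = 0 | (c.0 + (0 + 0)) :: --c--▸ s4
  s3 = (a.0 + d.0) | 0 :: --a--▸ s4, --d--▸ s4
  s4 = 0 | 0 :: (no moves)
LTS(Q): 5 reachable states
  t0 = d.((a.0 + c.0) | (c.0 + (0 + 0))) :: --d--▸ t1
  t1 = (a.0 + c.0) | (c.0 + (0 + 0)) :: --a--▸ t2, --c--▸ t2, --c--▸ t3
  t2 = 0 | (c.0 + (0 + 0)) :: --c--▸ t4
  t3 = (a.0 + c.0) | 0 :: --a--▸ t4, --c--▸ t4
  t4 = 0 | 0 :: (no moves)
Coarsest stable partition (strong bisimilarity classes):
  B0 = {s0}
  B1 = {s1}
  B2 = {s3}
  B3 = {s4, t4}
  B4 = {s2, t2}
  B5 = {t0}
  B6 = {t1}
  B7 = {t3}
s0 ∈ B0, t0 ∈ B5 → different blocks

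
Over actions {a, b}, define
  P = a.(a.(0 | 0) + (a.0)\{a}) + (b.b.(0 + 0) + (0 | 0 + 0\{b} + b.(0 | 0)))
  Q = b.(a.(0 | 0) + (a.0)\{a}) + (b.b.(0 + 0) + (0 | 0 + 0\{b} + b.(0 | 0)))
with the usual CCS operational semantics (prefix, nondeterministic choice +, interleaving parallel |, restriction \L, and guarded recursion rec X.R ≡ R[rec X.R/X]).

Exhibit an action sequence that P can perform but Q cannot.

LTS(P): 5 reachable states
  m0 = a.(a.(0 | 0) + (a.0)\{a}) + (b.b.(0 + 0) + (0 | 0 + 0\{b} + b.(0 | 0))) :: =a=> m1, =b=> m2, =b=> m3
  m1 = a.(0 | 0) + (a.0)\{a} :: =a=> m2
  m2 = 0 | 0 :: deadlocked
  m3 = b.(0 + 0) :: =b=> m4
  m4 = 0 + 0 :: deadlocked
LTS(Q): 5 reachable states
  n0 = b.(a.(0 | 0) + (a.0)\{a}) + (b.b.(0 + 0) + (0 | 0 + 0\{b} + b.(0 | 0))) :: =b=> n1, =b=> n2, =b=> n3
  n1 = 0 | 0 :: deadlocked
  n2 = a.(0 | 0) + (a.0)\{a} :: =a=> n1
  n3 = b.(0 + 0) :: =b=> n4
  n4 = 0 + 0 :: deadlocked
Run σ = ⟨a⟩ on P: start {m0}
  after a @ step 1: {m1}
  ✓ P
Run σ = ⟨a⟩ on Q: start {n0}
  after a @ step 1: no successor for Q

a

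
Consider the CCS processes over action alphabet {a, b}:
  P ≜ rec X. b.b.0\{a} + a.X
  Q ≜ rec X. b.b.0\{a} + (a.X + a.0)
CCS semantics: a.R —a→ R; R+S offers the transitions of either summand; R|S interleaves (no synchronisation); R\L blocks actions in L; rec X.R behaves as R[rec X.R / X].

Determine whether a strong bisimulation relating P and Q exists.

P ≁ Q

P's transition system — 3 states:
  u0 = rec X. b.b.0\{a} + a.X :: -a-> u0, -b-> u1
  u1 = b.0\{a} :: -b-> u2
  u2 = 0\{a} :: (no moves)
Q's transition system — 4 states:
  v0 = rec X. b.b.0\{a} + (a.X + a.0) :: -a-> v0, -a-> v1, -b-> v2
  v1 = 0 :: (no moves)
  v2 = b.0\{a} :: -b-> v3
  v3 = 0\{a} :: (no moves)
Bisimilarity quotient blocks:
  B0 = {u0}
  B1 = {u1, v2}
  B2 = {u2, v1, v3}
  B3 = {v0}
u0 ∈ B0, v0 ∈ B3 → different blocks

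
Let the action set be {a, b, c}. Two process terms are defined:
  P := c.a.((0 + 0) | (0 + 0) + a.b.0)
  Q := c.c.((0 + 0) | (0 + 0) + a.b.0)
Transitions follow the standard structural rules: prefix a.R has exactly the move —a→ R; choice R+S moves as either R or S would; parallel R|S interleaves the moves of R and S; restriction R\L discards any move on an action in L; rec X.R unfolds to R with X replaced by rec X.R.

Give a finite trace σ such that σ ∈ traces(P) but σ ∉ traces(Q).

Reachable graph of P (5 states):
  u0 = c.a.((0 + 0) | (0 + 0) + a.b.0) :: =c=> u1
  u1 = a.((0 + 0) | (0 + 0) + a.b.0) :: =a=> u2
  u2 = (0 + 0) | (0 + 0) + a.b.0 :: =a=> u3
  u3 = b.0 :: =b=> u4
  u4 = 0 :: deadlocked
Reachable graph of Q (5 states):
  v0 = c.c.((0 + 0) | (0 + 0) + a.b.0) :: =c=> v1
  v1 = c.((0 + 0) | (0 + 0) + a.b.0) :: =c=> v2
  v2 = (0 + 0) | (0 + 0) + a.b.0 :: =a=> v3
  v3 = b.0 :: =b=> v4
  v4 = 0 :: deadlocked
Trace ⟨ca⟩ through P, begin at {u0}:
  [1] c ⇒ {u1}
  [2] a ⇒ {u2}
  ✓ P
Trace ⟨ca⟩ through Q, begin at {v0}:
  [1] c ⇒ {v1}
  [2] a ⇒ ∅ (Q stuck)

ca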